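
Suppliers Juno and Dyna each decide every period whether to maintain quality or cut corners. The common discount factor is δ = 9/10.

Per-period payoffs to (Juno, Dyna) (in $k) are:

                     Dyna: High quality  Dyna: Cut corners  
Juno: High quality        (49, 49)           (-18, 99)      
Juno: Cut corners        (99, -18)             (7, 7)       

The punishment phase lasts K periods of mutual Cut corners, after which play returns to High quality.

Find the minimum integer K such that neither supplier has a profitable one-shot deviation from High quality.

IC: δ(1−δ^K)/(1−δ) ≥ (99−49)/(49−7) = 25/21.
With δ = 9/10: need 1 − δ^K ≥ 25/21·(1−9/10)/(9/10), i.e. δ^K ≤ 0.8677.
Since (9/10)^1 = 0.9000 and (9/10)^2 = 0.8100, the smallest such K is 2.

2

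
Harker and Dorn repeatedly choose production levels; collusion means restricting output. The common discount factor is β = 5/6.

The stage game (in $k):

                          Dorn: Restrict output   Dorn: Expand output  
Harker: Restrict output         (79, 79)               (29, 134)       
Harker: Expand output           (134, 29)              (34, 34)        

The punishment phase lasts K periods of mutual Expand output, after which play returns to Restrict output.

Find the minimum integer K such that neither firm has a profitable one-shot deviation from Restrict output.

2

IC: β(1−β^K)/(1−β) ≥ (134−79)/(79−34) = 11/9.
With β = 5/6: need 1 − β^K ≥ 11/9·(1−5/6)/(5/6), i.e. β^K ≤ 0.7556.
Since (5/6)^1 = 0.8333 and (5/6)^2 = 0.6944, the smallest such K is 2.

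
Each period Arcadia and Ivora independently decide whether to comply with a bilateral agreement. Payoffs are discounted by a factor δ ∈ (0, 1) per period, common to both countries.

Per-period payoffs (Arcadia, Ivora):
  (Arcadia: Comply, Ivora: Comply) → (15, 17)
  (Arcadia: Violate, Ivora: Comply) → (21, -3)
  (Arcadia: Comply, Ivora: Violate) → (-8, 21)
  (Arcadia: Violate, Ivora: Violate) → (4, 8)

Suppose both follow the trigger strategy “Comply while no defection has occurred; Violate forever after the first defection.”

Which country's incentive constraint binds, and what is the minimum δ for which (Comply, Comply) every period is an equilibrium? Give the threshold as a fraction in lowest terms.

Arcadia; δ ≥ 6/17

Arcadia's threshold: (21−15)/(21−4) = 6/17.
Ivora's threshold: (21−17)/(21−8) = 4/13.
6/17 > 4/13, so Arcadia binds and δ* = 6/17.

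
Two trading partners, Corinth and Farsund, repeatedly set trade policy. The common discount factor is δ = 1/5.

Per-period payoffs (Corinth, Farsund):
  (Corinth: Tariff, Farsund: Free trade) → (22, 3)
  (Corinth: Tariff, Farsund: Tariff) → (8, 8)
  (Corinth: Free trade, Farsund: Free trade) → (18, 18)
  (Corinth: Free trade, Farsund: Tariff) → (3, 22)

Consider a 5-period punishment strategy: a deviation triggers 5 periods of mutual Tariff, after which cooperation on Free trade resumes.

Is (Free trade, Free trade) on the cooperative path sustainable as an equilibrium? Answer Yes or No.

IC: δ+…+δ^5 ≥ (22−18)/(18−8) = 2/5.
At δ = 1/5: partial sum = 0.2499 < 0.4000. Cooperation not sustainable.

No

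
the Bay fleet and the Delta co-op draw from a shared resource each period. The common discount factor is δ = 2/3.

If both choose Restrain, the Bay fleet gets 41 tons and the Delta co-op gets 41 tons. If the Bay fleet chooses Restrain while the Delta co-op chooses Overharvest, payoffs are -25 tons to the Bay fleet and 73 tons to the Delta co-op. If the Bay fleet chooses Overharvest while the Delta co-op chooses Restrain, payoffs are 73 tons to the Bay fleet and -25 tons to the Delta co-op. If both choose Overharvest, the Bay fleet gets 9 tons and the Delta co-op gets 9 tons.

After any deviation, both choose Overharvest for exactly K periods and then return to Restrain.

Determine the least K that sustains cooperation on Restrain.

2

Need Σ_{k=1}^{K} δ^k ≥ (73−41)/(41−9) = 1.0000 at δ = 2/3.
At K = 1 the sum is 0.6667 < 1.0000; at K = 2 it is 1.1111 ≥ 1.0000.
So the minimum punishment length is K = 2.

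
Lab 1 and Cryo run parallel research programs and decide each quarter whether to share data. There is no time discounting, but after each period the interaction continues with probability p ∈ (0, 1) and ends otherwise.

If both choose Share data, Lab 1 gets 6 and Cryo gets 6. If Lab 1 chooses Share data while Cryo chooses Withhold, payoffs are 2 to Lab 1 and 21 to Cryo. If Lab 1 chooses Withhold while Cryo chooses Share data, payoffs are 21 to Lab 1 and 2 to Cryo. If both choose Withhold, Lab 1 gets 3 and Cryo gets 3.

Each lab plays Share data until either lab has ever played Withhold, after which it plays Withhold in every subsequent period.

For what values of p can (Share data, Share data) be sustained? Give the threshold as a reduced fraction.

With no time discounting, the continuation probability p plays the role of the discount factor.
Grim-trigger IC: 6/(1−p) ≥ 21 + 3p/(1−p) ⇒ p ≥ (21−6)/(21−3) = 5/6.

5/6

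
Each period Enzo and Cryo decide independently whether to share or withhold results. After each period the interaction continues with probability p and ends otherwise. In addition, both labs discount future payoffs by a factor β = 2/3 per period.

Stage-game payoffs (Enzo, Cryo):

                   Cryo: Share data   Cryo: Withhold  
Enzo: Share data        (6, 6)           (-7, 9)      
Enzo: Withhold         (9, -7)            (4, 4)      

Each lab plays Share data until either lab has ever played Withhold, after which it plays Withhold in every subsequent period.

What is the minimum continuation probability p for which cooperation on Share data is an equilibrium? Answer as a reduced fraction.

9/10

With continuation probability p and discount β, the effective per-period discount factor is βp.
Grim-trigger IC: βp ≥ (9−6)/(9−4) = 3/5.
So p ≥ (3/5)/(2/3) = 9/10.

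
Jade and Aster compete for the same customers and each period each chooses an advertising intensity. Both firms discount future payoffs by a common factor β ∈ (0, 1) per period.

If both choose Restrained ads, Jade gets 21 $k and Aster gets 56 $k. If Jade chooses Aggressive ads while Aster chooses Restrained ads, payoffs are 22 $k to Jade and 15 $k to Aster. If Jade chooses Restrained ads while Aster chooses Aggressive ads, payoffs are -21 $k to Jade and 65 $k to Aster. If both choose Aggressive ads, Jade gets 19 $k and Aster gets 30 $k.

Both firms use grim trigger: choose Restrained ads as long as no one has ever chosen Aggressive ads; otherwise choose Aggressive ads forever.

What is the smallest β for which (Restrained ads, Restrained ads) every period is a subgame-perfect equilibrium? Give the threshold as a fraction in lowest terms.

1/3

Jade's threshold: (22−21)/(22−19) = 1/3.
Aster's threshold: (65−56)/(65−30) = 9/35.
1/3 > 9/35, so Jade binds and β* = 1/3.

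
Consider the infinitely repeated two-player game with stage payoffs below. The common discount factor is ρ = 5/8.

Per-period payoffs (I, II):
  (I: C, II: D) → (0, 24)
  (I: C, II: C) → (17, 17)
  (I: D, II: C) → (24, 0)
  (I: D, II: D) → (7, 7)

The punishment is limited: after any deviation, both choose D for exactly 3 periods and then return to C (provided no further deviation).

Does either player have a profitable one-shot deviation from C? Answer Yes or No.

Comparing payoff streams over the 4 periods until play realigns: cooperate → 17(1+ρ+…+ρ^3); deviate → 24 + 7(ρ+…+ρ^3).
Cooperation is sustained iff (17−7)(ρ+…+ρ^3) ≥ 24−17.
ρ+…+ρ^3 = 5/8·(1−(5/8)^3)/(1−5/8) = 1.2598, and (24−17)/(17−7) = 0.7000.
1.2598 ≥ 0.7000, so cooperation is sustainable.

No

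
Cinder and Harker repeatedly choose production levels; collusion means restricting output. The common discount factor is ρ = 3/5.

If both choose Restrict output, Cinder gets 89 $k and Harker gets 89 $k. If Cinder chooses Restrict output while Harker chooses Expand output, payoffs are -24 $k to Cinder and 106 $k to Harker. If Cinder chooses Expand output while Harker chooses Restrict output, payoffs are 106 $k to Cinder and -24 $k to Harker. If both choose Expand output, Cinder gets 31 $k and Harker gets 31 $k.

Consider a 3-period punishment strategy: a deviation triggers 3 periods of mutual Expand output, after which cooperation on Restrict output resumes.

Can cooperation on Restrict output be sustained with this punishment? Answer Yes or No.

Yes

IC: ρ+…+ρ^3 ≥ (106−89)/(89−31) = 17/58.
At ρ = 3/5: partial sum = 1.1760 ≥ 0.2931. Cooperation sustainable.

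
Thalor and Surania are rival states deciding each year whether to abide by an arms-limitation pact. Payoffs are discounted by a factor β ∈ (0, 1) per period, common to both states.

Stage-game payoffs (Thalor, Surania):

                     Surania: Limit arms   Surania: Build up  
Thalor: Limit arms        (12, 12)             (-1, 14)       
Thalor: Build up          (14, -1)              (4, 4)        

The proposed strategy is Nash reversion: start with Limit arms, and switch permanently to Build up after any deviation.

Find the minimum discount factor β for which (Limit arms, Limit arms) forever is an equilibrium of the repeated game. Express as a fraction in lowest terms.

1/5

12/(1−β) ≥ 14 + 4β/(1−β)
12 ≥ 14 − 10β
β ≥ 2/10 = 1/5.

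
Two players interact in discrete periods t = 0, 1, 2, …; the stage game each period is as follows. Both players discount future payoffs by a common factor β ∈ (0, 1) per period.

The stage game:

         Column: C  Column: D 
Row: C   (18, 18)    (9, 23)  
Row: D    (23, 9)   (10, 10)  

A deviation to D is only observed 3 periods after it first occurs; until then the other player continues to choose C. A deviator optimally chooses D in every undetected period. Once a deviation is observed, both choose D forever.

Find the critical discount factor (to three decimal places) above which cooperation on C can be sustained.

Deviating for the 3 undetected periods gains 23−18 = 5 per period over cooperation, then loses 18−10 = 8 per period forever once punishment starts.
Gain: 5(1 + β + … + β^2); loss: 8·β^3/(1−β).
No profitable deviation ⇔ 5(1−β^3) ≤ 8·β^3, i.e. β^3 ≥ 5/(5+8) = 5/13.
Hence β ≥ (5/13)^(1/3) ≈ 0.727.

0.727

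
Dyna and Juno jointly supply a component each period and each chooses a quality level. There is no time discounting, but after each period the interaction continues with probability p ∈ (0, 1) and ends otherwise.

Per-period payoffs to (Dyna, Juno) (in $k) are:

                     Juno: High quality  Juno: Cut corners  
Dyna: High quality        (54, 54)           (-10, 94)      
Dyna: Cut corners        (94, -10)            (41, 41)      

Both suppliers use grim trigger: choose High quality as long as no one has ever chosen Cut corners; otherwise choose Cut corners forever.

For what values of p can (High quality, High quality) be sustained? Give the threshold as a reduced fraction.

40/53

With no time discounting, the continuation probability p plays the role of the discount factor.
Grim-trigger IC: 54/(1−p) ≥ 94 + 41p/(1−p) ⇒ p ≥ (94−54)/(94−41) = 40/53.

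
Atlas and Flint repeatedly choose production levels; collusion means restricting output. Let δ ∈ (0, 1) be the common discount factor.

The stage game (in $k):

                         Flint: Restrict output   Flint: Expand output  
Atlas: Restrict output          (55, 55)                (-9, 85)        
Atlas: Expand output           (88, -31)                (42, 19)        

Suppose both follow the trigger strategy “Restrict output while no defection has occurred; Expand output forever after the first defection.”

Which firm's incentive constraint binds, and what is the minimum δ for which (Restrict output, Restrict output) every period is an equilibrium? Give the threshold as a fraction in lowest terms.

Atlas; δ ≥ 33/46

Atlas: cooperation gives 55 each period; deviation gives 88 once then 42 forever.
  55/(1−δ) ≥ 88 + 42δ/(1−δ) ⇒ δ ≥ 33/46.
Flint: cooperation gives 55 each period; deviation gives 85 once then 19 forever.
  δ ≥ 30/66 = 5/11.
Both must hold, so the binding constraint is Atlas's: δ ≥ 33/46.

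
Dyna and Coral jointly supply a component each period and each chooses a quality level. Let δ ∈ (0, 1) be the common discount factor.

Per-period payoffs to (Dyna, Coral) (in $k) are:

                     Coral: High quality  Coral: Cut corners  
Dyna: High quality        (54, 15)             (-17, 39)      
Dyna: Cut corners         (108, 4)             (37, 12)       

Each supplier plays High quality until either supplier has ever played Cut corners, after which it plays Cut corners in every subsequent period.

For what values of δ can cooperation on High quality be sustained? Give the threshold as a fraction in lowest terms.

For Dyna: deviation gain 108−54 = 54, per-period punishment loss 54−37 = 17. IC gives δ ≥ 54/71.
For Coral: gain 24, loss 3 per period, so δ ≥ 24/27 = 8/9.
The tighter constraint is Coral's, so cooperation needs δ ≥ 8/9.

8/9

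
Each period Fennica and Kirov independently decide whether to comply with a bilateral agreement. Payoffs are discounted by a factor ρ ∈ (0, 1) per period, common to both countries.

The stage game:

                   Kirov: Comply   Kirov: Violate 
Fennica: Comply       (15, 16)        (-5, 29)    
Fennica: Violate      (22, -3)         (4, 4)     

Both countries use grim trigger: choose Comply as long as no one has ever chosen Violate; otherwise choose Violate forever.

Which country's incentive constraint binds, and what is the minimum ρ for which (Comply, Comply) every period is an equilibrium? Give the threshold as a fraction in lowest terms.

Kirov; ρ ≥ 13/25

For Fennica: deviation gain 22−15 = 7, per-period punishment loss 15−4 = 11. IC gives ρ ≥ 7/18.
For Kirov: gain 13, loss 12 per period, so ρ ≥ 13/25.
The tighter constraint is Kirov's, so cooperation needs ρ ≥ 13/25.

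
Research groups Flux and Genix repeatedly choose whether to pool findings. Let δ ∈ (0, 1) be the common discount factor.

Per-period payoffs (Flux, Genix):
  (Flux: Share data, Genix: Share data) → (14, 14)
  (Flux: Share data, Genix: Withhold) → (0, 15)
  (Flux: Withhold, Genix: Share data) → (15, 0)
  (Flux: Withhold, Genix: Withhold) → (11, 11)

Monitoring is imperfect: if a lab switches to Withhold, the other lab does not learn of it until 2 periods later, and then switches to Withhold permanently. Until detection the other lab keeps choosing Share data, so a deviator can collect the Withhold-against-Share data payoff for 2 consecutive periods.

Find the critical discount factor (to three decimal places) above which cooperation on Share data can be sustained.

0.500

A deviator earns 15 for 2 periods, then 11 forever; cooperating earns 14 forever. Multiplying the IC by (1−δ):
14 ≥ 15(1−δ^2) + 11δ^2, so 4·δ^2 ≥ 1 and δ^2 ≥ 1/4.
δ ≥ (1/4)^(1/2) ≈ 0.500.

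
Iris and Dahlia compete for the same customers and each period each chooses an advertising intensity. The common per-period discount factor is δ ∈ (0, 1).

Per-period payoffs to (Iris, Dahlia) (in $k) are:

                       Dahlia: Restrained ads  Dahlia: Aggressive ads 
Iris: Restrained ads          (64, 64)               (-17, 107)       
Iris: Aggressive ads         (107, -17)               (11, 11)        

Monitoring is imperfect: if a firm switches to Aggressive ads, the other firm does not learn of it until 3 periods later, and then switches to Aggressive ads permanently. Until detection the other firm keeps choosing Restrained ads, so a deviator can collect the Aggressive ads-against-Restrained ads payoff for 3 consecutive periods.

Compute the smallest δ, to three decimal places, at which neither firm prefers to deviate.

A deviator earns 107 for 3 periods, then 11 forever; cooperating earns 64 forever. Multiplying the IC by (1−δ):
64 ≥ 107(1−δ^3) + 11δ^3, so 96·δ^3 ≥ 43 and δ^3 ≥ 43/96.
δ ≥ (43/96)^(1/3) ≈ 0.765.

0.765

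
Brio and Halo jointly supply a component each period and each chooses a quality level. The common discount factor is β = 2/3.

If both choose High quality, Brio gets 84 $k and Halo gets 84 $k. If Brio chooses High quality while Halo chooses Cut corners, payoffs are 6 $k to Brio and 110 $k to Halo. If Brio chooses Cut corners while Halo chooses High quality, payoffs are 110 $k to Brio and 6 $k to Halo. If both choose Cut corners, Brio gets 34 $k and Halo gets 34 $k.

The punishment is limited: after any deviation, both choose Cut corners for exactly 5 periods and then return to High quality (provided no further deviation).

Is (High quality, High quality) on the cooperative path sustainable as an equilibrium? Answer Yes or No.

IC: β+…+β^5 ≥ (110−84)/(84−34) = 13/25.
At β = 2/3: partial sum = 1.7366 ≥ 0.5200. Cooperation sustainable.

Yes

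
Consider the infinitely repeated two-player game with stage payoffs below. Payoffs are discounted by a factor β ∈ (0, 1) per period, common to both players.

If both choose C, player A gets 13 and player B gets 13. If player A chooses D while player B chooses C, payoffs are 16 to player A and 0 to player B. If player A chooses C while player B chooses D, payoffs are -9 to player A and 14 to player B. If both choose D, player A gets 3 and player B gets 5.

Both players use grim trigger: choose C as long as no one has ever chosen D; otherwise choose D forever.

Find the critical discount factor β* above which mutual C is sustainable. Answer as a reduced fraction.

player A: cooperation gives 13 each period; deviation gives 16 once then 3 forever.
  13/(1−β) ≥ 16 + 3β/(1−β) ⇒ β ≥ 3/13.
player B: cooperation gives 13 each period; deviation gives 14 once then 5 forever.
  β ≥ 1/9.
Both must hold, so the binding constraint is player A's: β ≥ 3/13.

3/13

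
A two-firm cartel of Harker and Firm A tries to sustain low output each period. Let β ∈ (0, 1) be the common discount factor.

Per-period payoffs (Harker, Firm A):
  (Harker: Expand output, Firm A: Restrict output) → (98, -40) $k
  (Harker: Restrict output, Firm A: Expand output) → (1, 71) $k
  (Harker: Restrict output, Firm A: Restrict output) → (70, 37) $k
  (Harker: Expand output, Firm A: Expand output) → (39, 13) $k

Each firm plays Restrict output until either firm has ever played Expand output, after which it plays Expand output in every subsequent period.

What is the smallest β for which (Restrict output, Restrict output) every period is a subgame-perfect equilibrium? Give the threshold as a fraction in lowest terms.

17/29

Harker's threshold: (98−70)/(98−39) = 28/59.
Firm A's threshold: (71−37)/(71−13) = 17/29.
28/59 < 17/29, so Firm A binds and β* = 17/29.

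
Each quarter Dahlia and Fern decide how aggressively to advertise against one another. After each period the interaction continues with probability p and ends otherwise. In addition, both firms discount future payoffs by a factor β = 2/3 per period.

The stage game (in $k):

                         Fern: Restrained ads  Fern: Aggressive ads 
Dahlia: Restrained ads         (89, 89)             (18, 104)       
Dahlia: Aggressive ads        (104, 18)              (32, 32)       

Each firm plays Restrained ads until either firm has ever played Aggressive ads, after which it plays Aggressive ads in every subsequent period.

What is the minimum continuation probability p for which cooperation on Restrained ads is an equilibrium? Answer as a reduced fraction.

5/16

Expected continuation weight on next period's payoff is β·p = 2/3·p, which plays the role of the discount factor.
Cooperation requires 2/3·p ≥ (104−89)/(104−32) = 5/24, hence p ≥ 5/16.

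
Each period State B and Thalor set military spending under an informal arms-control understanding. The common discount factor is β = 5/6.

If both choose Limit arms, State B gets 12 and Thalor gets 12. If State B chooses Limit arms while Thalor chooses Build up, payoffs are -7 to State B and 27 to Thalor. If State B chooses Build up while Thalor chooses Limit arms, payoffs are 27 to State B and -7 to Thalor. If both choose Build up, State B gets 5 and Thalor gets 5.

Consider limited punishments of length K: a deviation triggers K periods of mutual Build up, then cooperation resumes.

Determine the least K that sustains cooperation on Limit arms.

No profitable deviation requires (12−5)(β+…+β^K) ≥ 27−12, i.e. β+…+β^K ≥ 15/7 ≈ 2.1429.
With β = 5/6, the partial sums are K=1: 0.8333, K=2: 1.5278, K=3: 2.1065, K=4: 2.5887.
K = 4 is the first length at which the sum reaches 2.1429.

4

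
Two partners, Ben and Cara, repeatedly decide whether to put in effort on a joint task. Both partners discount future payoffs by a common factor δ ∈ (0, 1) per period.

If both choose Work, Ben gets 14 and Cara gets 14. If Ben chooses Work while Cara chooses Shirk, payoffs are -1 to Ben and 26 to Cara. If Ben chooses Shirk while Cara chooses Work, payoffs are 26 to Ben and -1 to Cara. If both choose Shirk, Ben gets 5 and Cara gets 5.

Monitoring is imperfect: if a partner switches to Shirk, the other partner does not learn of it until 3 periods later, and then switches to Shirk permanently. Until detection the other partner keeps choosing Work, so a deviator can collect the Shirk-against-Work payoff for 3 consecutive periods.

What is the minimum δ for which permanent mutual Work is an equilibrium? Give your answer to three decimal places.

0.830

A deviator earns 26 for 3 periods, then 5 forever; cooperating earns 14 forever. Multiplying the IC by (1−δ):
14 ≥ 26(1−δ^3) + 5δ^3, so 21·δ^3 ≥ 12 and δ^3 ≥ 4/7.
δ ≥ (4/7)^(1/3) ≈ 0.830.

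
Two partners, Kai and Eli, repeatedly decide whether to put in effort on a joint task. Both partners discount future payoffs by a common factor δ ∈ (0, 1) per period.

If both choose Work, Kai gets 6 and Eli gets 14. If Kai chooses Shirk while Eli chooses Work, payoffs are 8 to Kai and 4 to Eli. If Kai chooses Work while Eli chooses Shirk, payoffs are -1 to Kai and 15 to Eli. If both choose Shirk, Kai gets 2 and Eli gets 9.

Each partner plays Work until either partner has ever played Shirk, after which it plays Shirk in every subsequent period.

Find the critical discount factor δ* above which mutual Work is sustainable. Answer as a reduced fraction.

1/3

Kai's threshold: (8−6)/(8−2) = 1/3.
Eli's threshold: (15−14)/(15−9) = 1/6.
1/3 > 1/6, so Kai binds and δ* = 1/3.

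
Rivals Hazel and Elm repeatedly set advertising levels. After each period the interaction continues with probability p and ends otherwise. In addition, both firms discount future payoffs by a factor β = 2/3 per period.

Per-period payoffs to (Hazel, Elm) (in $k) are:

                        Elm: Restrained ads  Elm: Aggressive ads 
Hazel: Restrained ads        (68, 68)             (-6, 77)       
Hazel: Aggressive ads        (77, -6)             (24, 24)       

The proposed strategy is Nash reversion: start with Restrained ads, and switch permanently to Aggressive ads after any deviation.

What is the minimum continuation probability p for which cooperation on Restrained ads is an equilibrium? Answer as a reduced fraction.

With continuation probability p and discount β, the effective per-period discount factor is βp.
Grim-trigger IC: βp ≥ (77−68)/(77−24) = 9/53.
So p ≥ (9/53)/(2/3) = 27/106.

27/106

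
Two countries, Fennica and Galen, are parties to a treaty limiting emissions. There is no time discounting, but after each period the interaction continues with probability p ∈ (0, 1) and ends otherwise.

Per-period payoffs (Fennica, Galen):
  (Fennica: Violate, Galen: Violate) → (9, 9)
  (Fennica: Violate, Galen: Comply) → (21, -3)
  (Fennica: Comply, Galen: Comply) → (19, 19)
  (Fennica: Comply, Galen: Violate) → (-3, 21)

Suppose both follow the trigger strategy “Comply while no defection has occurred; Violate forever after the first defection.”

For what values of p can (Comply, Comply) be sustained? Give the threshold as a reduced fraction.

With no time discounting, the continuation probability p plays the role of the discount factor.
Grim-trigger IC: 19/(1−p) ≥ 21 + 9p/(1−p) ⇒ p ≥ (21−19)/(21−9) = 1/6.

1/6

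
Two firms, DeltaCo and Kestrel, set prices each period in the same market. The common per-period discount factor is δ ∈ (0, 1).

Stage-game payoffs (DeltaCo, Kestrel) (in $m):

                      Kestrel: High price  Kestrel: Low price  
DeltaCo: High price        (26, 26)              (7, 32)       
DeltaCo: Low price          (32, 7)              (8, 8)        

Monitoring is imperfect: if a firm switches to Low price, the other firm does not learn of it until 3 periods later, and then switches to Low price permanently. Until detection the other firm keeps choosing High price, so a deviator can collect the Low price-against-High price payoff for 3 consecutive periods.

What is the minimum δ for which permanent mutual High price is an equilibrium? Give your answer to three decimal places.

0.630

The best deviation is to choose Low price for all 3 undetected periods, earning 32 each, then 8 forever once detected.
Deviation value: 32(1−δ^3)/(1−δ) + 8δ^3/(1−δ); cooperation value: 26/(1−δ).
IC: 26 ≥ 32(1−δ^3) + 8δ^3 = 32 − 24δ^3.
So δ^3 ≥ 6/24 = 1/4, giving δ ≥ (1/4)^(1/3) ≈ 0.630.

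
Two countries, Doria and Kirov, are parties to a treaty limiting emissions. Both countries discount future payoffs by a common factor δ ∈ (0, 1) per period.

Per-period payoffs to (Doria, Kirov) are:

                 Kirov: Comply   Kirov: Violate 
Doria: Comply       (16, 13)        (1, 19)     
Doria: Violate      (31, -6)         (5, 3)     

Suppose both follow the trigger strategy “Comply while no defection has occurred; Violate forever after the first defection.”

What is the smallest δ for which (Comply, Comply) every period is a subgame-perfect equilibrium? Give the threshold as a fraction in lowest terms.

Doria's threshold: (31−16)/(31−5) = 15/26.
Kirov's threshold: (19−13)/(19−3) = 3/8.
15/26 > 3/8, so Doria binds and δ* = 15/26.

15/26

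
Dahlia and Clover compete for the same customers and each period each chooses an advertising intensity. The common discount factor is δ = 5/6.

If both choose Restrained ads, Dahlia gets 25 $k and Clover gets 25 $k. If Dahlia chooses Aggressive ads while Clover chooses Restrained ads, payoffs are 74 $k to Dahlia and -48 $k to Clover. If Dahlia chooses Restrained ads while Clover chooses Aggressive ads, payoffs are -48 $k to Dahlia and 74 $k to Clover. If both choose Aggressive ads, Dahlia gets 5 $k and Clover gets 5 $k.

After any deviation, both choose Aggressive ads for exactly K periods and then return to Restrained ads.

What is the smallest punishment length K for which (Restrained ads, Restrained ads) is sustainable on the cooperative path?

Need Σ_{k=1}^{K} δ^k ≥ (74−25)/(25−5) = 2.4500 at δ = 5/6.
At K = 3 the sum is 2.1065 < 2.4500; at K = 4 it is 2.5887 ≥ 2.4500.
So the minimum punishment length is K = 4.

4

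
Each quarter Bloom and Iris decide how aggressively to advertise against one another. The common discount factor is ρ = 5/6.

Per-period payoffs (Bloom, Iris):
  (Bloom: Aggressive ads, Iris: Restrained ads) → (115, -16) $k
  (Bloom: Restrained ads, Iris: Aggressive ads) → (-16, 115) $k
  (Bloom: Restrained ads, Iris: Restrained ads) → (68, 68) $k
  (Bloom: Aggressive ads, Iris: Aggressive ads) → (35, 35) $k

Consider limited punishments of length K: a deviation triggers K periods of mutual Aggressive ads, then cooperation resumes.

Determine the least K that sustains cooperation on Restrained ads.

IC: ρ(1−ρ^K)/(1−ρ) ≥ (115−68)/(68−35) = 47/33.
With ρ = 5/6: need 1 − ρ^K ≥ 47/33·(1−5/6)/(5/6), i.e. ρ^K ≤ 0.7152.
Since (5/6)^1 = 0.8333 and (5/6)^2 = 0.6944, the smallest such K is 2.

2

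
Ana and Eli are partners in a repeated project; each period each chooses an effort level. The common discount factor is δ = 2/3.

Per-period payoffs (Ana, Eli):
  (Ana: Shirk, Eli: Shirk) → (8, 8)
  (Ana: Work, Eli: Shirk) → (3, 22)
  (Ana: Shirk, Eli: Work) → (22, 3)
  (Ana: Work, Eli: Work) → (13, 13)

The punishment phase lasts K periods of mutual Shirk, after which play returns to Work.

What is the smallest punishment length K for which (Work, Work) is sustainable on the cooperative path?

Need Σ_{k=1}^{K} δ^k ≥ (22−13)/(13−8) = 1.8000 at δ = 2/3.
At K = 5 the sum is 1.7366 < 1.8000; at K = 6 it is 1.8244 ≥ 1.8000.
So the minimum punishment length is K = 6.

6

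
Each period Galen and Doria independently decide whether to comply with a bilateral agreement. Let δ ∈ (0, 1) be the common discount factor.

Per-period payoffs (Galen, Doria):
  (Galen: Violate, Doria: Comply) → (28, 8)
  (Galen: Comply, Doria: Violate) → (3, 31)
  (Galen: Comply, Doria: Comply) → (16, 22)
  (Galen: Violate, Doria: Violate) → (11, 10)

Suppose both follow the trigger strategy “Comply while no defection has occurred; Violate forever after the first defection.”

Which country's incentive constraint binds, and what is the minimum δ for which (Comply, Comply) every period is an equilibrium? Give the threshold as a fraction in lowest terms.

Galen; δ ≥ 12/17

For Galen: deviation gain 28−16 = 12, per-period punishment loss 16−11 = 5. IC gives δ ≥ 12/17.
For Doria: gain 9, loss 12 per period, so δ ≥ 9/21 = 3/7.
The tighter constraint is Galen's, so cooperation needs δ ≥ 12/17.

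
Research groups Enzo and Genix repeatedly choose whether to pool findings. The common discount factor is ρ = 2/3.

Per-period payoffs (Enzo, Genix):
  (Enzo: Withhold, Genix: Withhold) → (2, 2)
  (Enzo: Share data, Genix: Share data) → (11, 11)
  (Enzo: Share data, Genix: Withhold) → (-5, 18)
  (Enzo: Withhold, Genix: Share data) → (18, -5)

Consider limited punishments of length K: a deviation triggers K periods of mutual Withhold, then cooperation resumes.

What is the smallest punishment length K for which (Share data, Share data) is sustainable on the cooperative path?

Need Σ_{k=1}^{K} ρ^k ≥ (18−11)/(11−2) = 0.7778 at ρ = 2/3.
At K = 1 the sum is 0.6667 < 0.7778; at K = 2 it is 1.1111 ≥ 0.7778.
So the minimum punishment length is K = 2.

2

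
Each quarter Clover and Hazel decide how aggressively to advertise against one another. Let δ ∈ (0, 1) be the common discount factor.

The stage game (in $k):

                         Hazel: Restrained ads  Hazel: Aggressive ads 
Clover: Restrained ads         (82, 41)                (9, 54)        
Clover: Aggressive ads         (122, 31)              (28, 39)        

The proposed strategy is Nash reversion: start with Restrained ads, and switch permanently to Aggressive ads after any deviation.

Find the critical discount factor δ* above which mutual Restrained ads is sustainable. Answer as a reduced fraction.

Clover's threshold: (122−82)/(122−28) = 20/47.
Hazel's threshold: (54−41)/(54−39) = 13/15.
20/47 < 13/15, so Hazel binds and δ* = 13/15.

13/15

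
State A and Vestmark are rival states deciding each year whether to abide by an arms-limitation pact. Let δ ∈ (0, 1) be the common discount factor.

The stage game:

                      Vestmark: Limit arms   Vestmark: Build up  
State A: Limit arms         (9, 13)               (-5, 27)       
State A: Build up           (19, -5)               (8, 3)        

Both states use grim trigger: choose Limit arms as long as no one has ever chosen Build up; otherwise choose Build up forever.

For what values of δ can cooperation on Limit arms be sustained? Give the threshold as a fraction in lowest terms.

State A's threshold: (19−9)/(19−8) = 10/11.
Vestmark's threshold: (27−13)/(27−3) = 7/12.
10/11 > 7/12, so State A binds and δ* = 10/11.

10/11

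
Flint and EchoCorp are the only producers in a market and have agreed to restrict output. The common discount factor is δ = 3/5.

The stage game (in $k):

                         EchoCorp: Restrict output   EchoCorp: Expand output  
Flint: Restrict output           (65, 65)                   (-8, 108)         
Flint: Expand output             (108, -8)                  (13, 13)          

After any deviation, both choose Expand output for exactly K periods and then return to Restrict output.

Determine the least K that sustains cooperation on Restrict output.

IC: δ(1−δ^K)/(1−δ) ≥ (108−65)/(65−13) = 43/52.
With δ = 3/5: need 1 − δ^K ≥ 43/52·(1−3/5)/(3/5), i.e. δ^K ≤ 0.4487.
Since (3/5)^1 = 0.6000 and (3/5)^2 = 0.3600, the smallest such K is 2.

2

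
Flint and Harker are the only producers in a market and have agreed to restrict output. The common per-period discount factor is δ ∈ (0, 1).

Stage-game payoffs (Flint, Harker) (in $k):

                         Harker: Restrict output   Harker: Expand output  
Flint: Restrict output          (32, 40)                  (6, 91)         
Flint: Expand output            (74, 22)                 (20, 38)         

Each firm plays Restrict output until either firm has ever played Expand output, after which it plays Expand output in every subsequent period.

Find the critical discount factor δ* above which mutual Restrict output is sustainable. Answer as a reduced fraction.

51/53

For Flint: deviation gain 74−32 = 42, per-period punishment loss 32−20 = 12. IC gives δ ≥ 42/54 = 7/9.
For Harker: gain 51, loss 2 per period, so δ ≥ 51/53.
The tighter constraint is Harker's, so cooperation needs δ ≥ 51/53.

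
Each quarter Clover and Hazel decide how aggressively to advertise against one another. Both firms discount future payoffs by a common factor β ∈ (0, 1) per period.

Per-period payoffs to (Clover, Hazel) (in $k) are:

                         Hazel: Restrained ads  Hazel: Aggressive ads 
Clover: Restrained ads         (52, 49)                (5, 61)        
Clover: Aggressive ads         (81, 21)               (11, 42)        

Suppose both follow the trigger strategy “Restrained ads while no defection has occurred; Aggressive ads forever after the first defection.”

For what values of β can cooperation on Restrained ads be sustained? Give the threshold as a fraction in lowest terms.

12/19

Clover's threshold: (81−52)/(81−11) = 29/70.
Hazel's threshold: (61−49)/(61−42) = 12/19.
29/70 < 12/19, so Hazel binds and β* = 12/19.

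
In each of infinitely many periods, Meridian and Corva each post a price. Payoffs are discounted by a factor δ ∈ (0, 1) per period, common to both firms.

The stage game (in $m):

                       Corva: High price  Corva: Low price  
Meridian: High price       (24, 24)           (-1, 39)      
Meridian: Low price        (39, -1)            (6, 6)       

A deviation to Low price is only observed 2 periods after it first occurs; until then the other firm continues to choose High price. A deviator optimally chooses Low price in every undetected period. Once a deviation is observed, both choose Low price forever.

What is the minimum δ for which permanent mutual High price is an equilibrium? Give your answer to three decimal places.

0.674

A deviator earns 39 for 2 periods, then 6 forever; cooperating earns 24 forever. Multiplying the IC by (1−δ):
24 ≥ 39(1−δ^2) + 6δ^2, so 33·δ^2 ≥ 15 and δ^2 ≥ 5/11.
δ ≥ (5/11)^(1/2) ≈ 0.674.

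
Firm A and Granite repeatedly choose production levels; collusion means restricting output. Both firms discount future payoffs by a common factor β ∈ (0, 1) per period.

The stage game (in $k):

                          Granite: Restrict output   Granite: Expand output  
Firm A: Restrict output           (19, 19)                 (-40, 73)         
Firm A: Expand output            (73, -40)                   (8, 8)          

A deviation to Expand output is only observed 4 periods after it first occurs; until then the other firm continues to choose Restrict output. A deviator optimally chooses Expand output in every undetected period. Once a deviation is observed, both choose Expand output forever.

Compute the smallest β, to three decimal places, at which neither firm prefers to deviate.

0.955

The best deviation is to choose Expand output for all 4 undetected periods, earning 73 each, then 8 forever once detected.
Deviation value: 73(1−β^4)/(1−β) + 8β^4/(1−β); cooperation value: 19/(1−β).
IC: 19 ≥ 73(1−β^4) + 8β^4 = 73 − 65β^4.
So β^4 ≥ 54/65, giving β ≥ (54/65)^(1/4) ≈ 0.955.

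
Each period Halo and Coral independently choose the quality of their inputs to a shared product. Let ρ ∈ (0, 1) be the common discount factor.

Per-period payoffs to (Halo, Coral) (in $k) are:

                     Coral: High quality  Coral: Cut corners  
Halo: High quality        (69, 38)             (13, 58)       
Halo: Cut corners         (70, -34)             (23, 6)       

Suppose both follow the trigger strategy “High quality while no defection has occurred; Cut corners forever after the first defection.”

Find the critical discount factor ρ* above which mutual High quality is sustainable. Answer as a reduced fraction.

Halo: cooperation gives 69 each period; deviation gives 70 once then 23 forever.
  69/(1−ρ) ≥ 70 + 23ρ/(1−ρ) ⇒ ρ ≥ 1/47.
Coral: cooperation gives 38 each period; deviation gives 58 once then 6 forever.
  ρ ≥ 20/52 = 5/13.
Both must hold, so the binding constraint is Coral's: ρ ≥ 5/13.

5/13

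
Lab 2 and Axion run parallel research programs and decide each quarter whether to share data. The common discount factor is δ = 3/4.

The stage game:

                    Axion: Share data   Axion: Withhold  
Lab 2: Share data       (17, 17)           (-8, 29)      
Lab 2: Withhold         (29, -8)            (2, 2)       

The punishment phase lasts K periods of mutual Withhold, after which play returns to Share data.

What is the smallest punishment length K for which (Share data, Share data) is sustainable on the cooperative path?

2

IC: δ(1−δ^K)/(1−δ) ≥ (29−17)/(17−2) = 4/5.
With δ = 3/4: need 1 − δ^K ≥ 4/5·(1−3/4)/(3/4), i.e. δ^K ≤ 0.7333.
Since (3/4)^1 = 0.7500 and (3/4)^2 = 0.5625, the smallest such K is 2.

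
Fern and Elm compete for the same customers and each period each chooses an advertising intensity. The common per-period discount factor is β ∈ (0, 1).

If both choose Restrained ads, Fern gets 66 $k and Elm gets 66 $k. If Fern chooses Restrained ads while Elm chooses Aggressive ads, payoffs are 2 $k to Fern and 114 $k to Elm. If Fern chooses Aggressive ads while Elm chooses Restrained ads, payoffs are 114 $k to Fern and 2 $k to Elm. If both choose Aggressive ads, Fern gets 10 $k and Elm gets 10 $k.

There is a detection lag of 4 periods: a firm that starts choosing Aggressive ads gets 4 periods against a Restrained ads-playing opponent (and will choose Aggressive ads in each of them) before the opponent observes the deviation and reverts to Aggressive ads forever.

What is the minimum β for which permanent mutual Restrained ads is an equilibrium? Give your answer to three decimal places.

0.824

Deviating for the 4 undetected periods gains 114−66 = 48 per period over cooperation, then loses 66−10 = 56 per period forever once punishment starts.
Gain: 48(1 + β + … + β^3); loss: 56·β^4/(1−β).
No profitable deviation ⇔ 48(1−β^4) ≤ 56·β^4, i.e. β^4 ≥ 48/(48+56) = 6/13.
Hence β ≥ (6/13)^(1/4) ≈ 0.824.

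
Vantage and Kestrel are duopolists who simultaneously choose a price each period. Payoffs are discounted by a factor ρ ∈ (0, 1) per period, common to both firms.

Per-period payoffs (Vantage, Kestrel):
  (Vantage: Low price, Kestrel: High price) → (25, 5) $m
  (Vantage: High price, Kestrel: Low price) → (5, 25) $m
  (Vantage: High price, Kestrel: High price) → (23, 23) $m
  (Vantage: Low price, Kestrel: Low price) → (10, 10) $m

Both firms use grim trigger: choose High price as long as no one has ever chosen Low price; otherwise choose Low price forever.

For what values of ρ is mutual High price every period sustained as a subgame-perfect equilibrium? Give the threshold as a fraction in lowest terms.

2/15

23/(1−ρ) ≥ 25 + 10ρ/(1−ρ)
23 ≥ 25 − 15ρ
ρ ≥ 2/15.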